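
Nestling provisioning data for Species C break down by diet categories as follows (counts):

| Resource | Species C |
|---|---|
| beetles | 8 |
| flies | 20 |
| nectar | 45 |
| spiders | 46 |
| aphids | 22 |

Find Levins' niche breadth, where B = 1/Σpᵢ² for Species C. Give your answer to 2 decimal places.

Proportions for Species C (n=141): 8/141=0.0567, 20/141=0.1418, 45/141=0.3191, 46/141=0.3262, 22/141=0.1560
Σpᵢ² = 0.0567² + 0.1418² + 0.3191² + 0.3262² + 0.1560² = 0.003215 + 0.020107 + 0.101825 + 0.106406 + 0.024336 = 0.255889
B = 1 / 0.255889 = 3.9079

3.91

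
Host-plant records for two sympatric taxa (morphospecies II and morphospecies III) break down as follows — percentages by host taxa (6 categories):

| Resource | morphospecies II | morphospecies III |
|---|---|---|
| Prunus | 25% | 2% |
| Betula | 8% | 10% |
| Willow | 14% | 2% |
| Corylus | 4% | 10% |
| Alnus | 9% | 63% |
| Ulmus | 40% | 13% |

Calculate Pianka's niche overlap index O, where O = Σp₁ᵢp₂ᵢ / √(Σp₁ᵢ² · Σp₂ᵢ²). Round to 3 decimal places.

0.384

Convert percentages to proportions (divide by 100).
Σ p₁ᵢp₂ᵢ = 0.0050 + 0.0080 + 0.0028 + 0.0040 + 0.0567 + 0.0520 = 0.1285
Σp_1ᵢ² = 0.25² + 0.08² + 0.14² + 0.04² + 0.09² + 0.40² = 0.0625 + 0.0064 + 0.0196 + 0.0016 + 0.0081 + 0.1600 = 0.2582
Σp_2ᵢ² = 0.02² + 0.10² + 0.02² + 0.10² + 0.63² + 0.13² = 0.0004 + 0.0100 + 0.0004 + 0.0100 + 0.3969 + 0.0169 = 0.4346
O = 0.1285 / √(0.2582 × 0.4346) = 0.1285 / 0.334983 = 0.38360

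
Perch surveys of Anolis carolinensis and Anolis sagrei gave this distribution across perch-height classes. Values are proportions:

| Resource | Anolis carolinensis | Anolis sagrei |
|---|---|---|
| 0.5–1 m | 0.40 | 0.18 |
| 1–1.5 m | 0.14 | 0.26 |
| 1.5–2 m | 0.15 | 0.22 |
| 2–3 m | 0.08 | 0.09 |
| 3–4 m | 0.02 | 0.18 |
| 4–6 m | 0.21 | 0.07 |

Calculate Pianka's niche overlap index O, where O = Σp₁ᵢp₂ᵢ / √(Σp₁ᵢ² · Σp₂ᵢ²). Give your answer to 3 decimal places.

0.754

Σ p₁ᵢp₂ᵢ = 0.0720 + 0.0364 + 0.0330 + 0.0072 + 0.0036 + 0.0147 = 0.1669
Σp_1ᵢ² = 0.40² + 0.14² + 0.15² + 0.08² + 0.02² + 0.21² = 0.1600 + 0.0196 + 0.0225 + 0.0064 + 0.0004 + 0.0441 = 0.2530
Σp_2ᵢ² = 0.18² + 0.26² + 0.22² + 0.09² + 0.18² + 0.07² = 0.0324 + 0.0676 + 0.0484 + 0.0081 + 0.0324 + 0.0049 = 0.1938
O = 0.1669 / √(0.2530 × 0.1938) = 0.1669 / 0.221430 = 0.75374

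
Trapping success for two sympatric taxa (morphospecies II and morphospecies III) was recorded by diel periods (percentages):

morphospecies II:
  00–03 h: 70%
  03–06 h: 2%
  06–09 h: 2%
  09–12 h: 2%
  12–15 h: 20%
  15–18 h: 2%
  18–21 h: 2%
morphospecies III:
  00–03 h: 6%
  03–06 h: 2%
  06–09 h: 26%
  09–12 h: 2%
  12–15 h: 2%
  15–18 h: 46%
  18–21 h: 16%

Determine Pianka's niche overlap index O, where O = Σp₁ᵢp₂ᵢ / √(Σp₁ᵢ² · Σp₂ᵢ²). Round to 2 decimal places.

Convert percentages to proportions (divide by 100).
Σ p₁ᵢp₂ᵢ = 0.0420 + 0.0004 + 0.0052 + 0.0004 + 0.0040 + 0.0092 + 0.0032 = 0.0644
Σp_1ᵢ² = 0.70² + 0.02² + 0.02² + 0.02² + 0.20² + 0.02² + 0.02² = 0.4900 + 0.0004 + 0.0004 + 0.0004 + 0.0400 + 0.0004 + 0.0004 = 0.5320
Σp_2ᵢ² = 0.06² + 0.02² + 0.26² + 0.02² + 0.02² + 0.46² + 0.16² = 0.0036 + 0.0004 + 0.0676 + 0.0004 + 0.0004 + 0.2116 + 0.0256 = 0.3096
O = 0.0644 / √(0.5320 × 0.3096) = 0.0644 / 0.40584 = 0.1587

0.16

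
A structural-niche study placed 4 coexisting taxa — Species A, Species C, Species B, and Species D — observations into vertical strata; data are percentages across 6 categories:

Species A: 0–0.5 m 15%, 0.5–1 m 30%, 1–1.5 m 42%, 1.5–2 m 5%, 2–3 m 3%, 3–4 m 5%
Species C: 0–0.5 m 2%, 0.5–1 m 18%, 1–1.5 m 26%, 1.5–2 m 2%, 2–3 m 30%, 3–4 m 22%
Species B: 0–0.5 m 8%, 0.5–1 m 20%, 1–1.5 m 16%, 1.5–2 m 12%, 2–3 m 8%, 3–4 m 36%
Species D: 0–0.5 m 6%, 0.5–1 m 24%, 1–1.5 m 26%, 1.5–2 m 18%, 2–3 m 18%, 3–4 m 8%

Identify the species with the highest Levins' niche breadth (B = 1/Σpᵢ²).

Species D

Convert percentages to proportions (divide by 100).
Σp_Aᵢ² = 0.15² + 0.30² + 0.42² + 0.05² + 0.03² + 0.05² = 0.0225 + 0.0900 + 0.1764 + 0.0025 + 0.0009 + 0.0025 = 0.2948
B_A = 1 / 0.2948 = 3.3921
Σp_Cᵢ² = 0.02² + 0.18² + 0.26² + 0.02² + 0.30² + 0.22² = 0.0004 + 0.0324 + 0.0676 + 0.0004 + 0.0900 + 0.0484 = 0.2392
B_C = 1 / 0.2392 = 4.1806
Σp_Bᵢ² = 0.08² + 0.20² + 0.16² + 0.12² + 0.08² + 0.36² = 0.0064 + 0.0400 + 0.0256 + 0.0144 + 0.0064 + 0.1296 = 0.2224
B_B = 1 / 0.2224 = 4.4964
Σp_Dᵢ² = 0.06² + 0.24² + 0.26² + 0.18² + 0.18² + 0.08² = 0.0036 + 0.0576 + 0.0676 + 0.0324 + 0.0324 + 0.0064 = 0.2000
B_D = 1 / 0.2000 = 5.0000
Highest B → broadest niche (most generalist): Species D (B = 5.00).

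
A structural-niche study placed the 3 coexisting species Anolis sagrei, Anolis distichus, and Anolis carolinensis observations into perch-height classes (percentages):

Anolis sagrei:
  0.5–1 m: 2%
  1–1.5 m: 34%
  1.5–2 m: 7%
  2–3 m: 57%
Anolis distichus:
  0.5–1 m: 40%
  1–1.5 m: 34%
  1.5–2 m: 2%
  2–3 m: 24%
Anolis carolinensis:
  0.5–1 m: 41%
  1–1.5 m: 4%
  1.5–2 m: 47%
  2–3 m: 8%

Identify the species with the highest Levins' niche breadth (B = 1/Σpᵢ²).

Convert percentages to proportions (divide by 100).
Σp_sagrᵢ² = 0.02² + 0.34² + 0.07² + 0.57² = 0.0004 + 0.1156 + 0.0049 + 0.3249 = 0.4458
B_sagr = 1 / 0.4458 = 2.2432
Σp_distᵢ² = 0.40² + 0.34² + 0.02² + 0.24² = 0.1600 + 0.1156 + 0.0004 + 0.0576 = 0.3336
B_dist = 1 / 0.3336 = 2.9976
Σp_caroᵢ² = 0.41² + 0.04² + 0.47² + 0.08² = 0.1681 + 0.0016 + 0.2209 + 0.0064 = 0.3970
B_caro = 1 / 0.3970 = 2.5189
Highest B → broadest niche (most generalist): Anolis distichus (B = 3.00).

Anolis distichus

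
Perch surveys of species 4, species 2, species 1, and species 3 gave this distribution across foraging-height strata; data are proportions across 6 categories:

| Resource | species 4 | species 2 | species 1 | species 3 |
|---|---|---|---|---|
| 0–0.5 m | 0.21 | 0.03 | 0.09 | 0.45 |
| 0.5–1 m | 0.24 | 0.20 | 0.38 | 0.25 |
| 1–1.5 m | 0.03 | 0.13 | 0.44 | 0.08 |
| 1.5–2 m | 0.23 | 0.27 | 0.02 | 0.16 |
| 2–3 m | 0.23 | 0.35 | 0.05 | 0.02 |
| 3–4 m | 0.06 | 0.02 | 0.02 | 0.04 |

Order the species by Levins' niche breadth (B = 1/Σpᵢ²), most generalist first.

Σp_4ᵢ² = 0.21² + 0.24² + 0.03² + 0.23² + 0.23² + 0.06² = 0.0441 + 0.0576 + 0.0009 + 0.0529 + 0.0529 + 0.0036 = 0.2120
B_4 = 1 / 0.2120 = 4.7170
Σp_2ᵢ² = 0.03² + 0.20² + 0.13² + 0.27² + 0.35² + 0.02² = 0.0009 + 0.0400 + 0.0169 + 0.0729 + 0.1225 + 0.0004 = 0.2536
B_2 = 1 / 0.2536 = 3.9432
Σp_1ᵢ² = 0.09² + 0.38² + 0.44² + 0.02² + 0.05² + 0.02² = 0.0081 + 0.1444 + 0.1936 + 0.0004 + 0.0025 + 0.0004 = 0.3494
B_1 = 1 / 0.3494 = 2.8620
Σp_3ᵢ² = 0.45² + 0.25² + 0.08² + 0.16² + 0.02² + 0.04² = 0.2025 + 0.0625 + 0.0064 + 0.0256 + 0.0004 + 0.0016 = 0.2990
B_3 = 1 / 0.2990 = 3.3445
Ranking by B (broadest → narrowest): species 4 (4.72) > species 2 (3.94) > species 3 (3.34) > species 1 (2.86)

species 4 > species 2 > species 3 > species 1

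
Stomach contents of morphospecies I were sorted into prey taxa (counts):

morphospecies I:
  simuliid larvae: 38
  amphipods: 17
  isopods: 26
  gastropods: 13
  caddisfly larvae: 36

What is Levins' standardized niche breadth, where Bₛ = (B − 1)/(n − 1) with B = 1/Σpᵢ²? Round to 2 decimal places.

0.84

Proportions for morphospecies I (n=130): 38/130=0.2923, 17/130=0.1308, 26/130=0.2000, 13/130=0.1000, 36/130=0.2769
Σpᵢ² = 0.2923² + 0.1308² + 0.2000² + 0.1000² + 0.2769² = 0.085439 + 0.017109 + 0.040000 + 0.010000 + 0.076674 = 0.229222
B = 1 / 0.229222 = 4.3626
Bₛ = (B − 1)/(n − 1) = (4.3626 − 1)/(5 − 1) = 3.3626/4 = 0.8407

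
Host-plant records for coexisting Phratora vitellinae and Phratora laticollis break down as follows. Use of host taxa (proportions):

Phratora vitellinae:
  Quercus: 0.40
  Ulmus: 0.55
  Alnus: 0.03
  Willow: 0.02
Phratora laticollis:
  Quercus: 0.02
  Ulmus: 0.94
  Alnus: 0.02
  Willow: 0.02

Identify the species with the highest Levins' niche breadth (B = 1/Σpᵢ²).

Σp_viteᵢ² = 0.40² + 0.55² + 0.03² + 0.02² = 0.1600 + 0.3025 + 0.0009 + 0.0004 = 0.4638
B_vite = 1 / 0.4638 = 2.1561
Σp_latiᵢ² = 0.02² + 0.94² + 0.02² + 0.02² = 0.0004 + 0.8836 + 0.0004 + 0.0004 = 0.8848
B_lati = 1 / 0.8848 = 1.1302
Highest B → broadest niche (most generalist): Phratora vitellinae (B = 2.16).

Phratora vitellinae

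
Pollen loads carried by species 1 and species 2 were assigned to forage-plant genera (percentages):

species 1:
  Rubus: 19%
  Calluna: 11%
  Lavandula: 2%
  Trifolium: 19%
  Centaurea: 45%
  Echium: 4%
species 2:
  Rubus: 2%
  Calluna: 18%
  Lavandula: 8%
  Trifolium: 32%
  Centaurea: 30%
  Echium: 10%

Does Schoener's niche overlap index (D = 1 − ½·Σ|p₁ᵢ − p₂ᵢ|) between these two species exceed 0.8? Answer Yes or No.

Convert percentages to proportions (divide by 100).
Σ|p₁ᵢ − p₂ᵢ| = 0.17 + 0.07 + 0.06 + 0.13 + 0.15 + 0.06 = 0.64
D = 1 − ½ × 0.64 = 1 − 0.320 = 0.6800
D = 0.6800 < 0.8 → No.

No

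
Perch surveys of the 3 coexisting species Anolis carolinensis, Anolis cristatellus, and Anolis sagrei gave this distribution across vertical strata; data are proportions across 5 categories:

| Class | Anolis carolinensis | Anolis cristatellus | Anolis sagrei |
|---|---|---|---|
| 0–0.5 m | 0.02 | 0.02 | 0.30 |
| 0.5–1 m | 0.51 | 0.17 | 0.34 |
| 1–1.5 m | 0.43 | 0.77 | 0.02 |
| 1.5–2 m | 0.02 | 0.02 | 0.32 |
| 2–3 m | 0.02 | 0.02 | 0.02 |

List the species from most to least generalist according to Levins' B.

Σp_caroᵢ² = 0.02² + 0.51² + 0.43² + 0.02² + 0.02² = 0.0004 + 0.2601 + 0.1849 + 0.0004 + 0.0004 = 0.4462
B_caro = 1 / 0.4462 = 2.2411
Σp_crisᵢ² = 0.02² + 0.17² + 0.77² + 0.02² + 0.02² = 0.0004 + 0.0289 + 0.5929 + 0.0004 + 0.0004 = 0.6230
B_cris = 1 / 0.6230 = 1.6051
Σp_sagrᵢ² = 0.30² + 0.34² + 0.02² + 0.32² + 0.02² = 0.0900 + 0.1156 + 0.0004 + 0.1024 + 0.0004 = 0.3088
B_sagr = 1 / 0.3088 = 3.2383
Ranking by B (broadest → narrowest): Anolis sagrei (3.24) > Anolis carolinensis (2.24) > Anolis cristatellus (1.61)

Anolis sagrei > Anolis carolinensis > Anolis cristatellus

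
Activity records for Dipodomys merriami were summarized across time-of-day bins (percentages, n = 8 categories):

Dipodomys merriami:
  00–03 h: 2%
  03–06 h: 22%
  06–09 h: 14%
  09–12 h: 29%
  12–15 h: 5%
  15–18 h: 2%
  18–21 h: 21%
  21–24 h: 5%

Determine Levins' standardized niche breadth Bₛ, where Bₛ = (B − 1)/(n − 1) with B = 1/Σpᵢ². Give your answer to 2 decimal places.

0.56

Convert percentages to proportions (divide by 100).
Σpᵢ² = 0.02² + 0.22² + 0.14² + 0.29² + 0.05² + 0.02² + 0.21² + 0.05² = 0.0004 + 0.0484 + 0.0196 + 0.0841 + 0.0025 + 0.0004 + 0.0441 + 0.0025 = 0.2020
B = 1 / 0.2020 = 4.9505
Bₛ = (B − 1)/(n − 1) = (4.9505 − 1)/(8 − 1) = 3.9505/7 = 0.5644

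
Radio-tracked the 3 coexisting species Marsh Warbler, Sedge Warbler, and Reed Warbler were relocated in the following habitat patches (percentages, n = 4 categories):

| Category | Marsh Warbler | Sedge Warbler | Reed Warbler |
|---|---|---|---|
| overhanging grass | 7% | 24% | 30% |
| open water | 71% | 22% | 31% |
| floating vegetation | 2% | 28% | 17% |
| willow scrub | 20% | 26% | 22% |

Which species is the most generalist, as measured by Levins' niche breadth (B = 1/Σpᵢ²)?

Convert percentages to proportions (divide by 100).
Σp_Marsᵢ² = 0.07² + 0.71² + 0.02² + 0.20² = 0.0049 + 0.5041 + 0.0004 + 0.0400 = 0.5494
B_Mars = 1 / 0.5494 = 1.8202
Σp_Sedgᵢ² = 0.24² + 0.22² + 0.28² + 0.26² = 0.0576 + 0.0484 + 0.0784 + 0.0676 = 0.2520
B_Sedg = 1 / 0.2520 = 3.9683
Σp_Reedᵢ² = 0.30² + 0.31² + 0.17² + 0.22² = 0.0900 + 0.0961 + 0.0289 + 0.0484 = 0.2634
B_Reed = 1 / 0.2634 = 3.7965
Highest B → broadest niche (most generalist): Sedge Warbler (B = 3.97).

Sedge Warbler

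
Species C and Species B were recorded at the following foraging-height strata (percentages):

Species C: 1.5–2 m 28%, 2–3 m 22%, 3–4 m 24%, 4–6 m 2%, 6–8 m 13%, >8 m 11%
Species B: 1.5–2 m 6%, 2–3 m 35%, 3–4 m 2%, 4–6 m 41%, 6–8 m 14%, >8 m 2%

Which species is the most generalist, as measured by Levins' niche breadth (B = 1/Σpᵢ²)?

Convert percentages to proportions (divide by 100).
Σp_Cᵢ² = 0.28² + 0.22² + 0.24² + 0.02² + 0.13² + 0.11² = 0.0784 + 0.0484 + 0.0576 + 0.0004 + 0.0169 + 0.0121 = 0.2138
B_C = 1 / 0.2138 = 4.6773
Σp_Bᵢ² = 0.06² + 0.35² + 0.02² + 0.41² + 0.14² + 0.02² = 0.0036 + 0.1225 + 0.0004 + 0.1681 + 0.0196 + 0.0004 = 0.3146
B_B = 1 / 0.3146 = 3.1786
Highest B → broadest niche (most generalist): Species C (B = 4.68).

Species C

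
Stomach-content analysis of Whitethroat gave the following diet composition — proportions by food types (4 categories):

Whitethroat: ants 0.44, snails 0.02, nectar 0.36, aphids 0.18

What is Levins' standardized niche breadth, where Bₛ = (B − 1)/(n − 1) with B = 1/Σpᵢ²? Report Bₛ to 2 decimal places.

Σpᵢ² = 0.44² + 0.02² + 0.36² + 0.18² = 0.1936 + 0.0004 + 0.1296 + 0.0324 = 0.3560
B = 1 / 0.3560 = 2.8090
Bₛ = (B − 1)/(n − 1) = (2.8090 − 1)/(4 − 1) = 1.8090/3 = 0.6030

0.60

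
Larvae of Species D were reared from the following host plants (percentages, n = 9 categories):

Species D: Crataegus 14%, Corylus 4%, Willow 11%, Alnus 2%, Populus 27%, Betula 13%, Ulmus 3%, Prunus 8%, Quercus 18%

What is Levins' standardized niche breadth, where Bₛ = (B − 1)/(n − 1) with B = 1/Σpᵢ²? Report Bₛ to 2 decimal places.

0.64

Convert percentages to proportions (divide by 100).
Σpᵢ² = 0.14² + 0.04² + 0.11² + 0.02² + 0.27² + 0.13² + 0.03² + 0.08² + 0.18² = 0.0196 + 0.0016 + 0.0121 + 0.0004 + 0.0729 + 0.0169 + 0.0009 + 0.0064 + 0.0324 = 0.1632
B = 1 / 0.1632 = 6.1275
Bₛ = (B − 1)/(n − 1) = (6.1275 − 1)/(9 − 1) = 5.1275/8 = 0.6409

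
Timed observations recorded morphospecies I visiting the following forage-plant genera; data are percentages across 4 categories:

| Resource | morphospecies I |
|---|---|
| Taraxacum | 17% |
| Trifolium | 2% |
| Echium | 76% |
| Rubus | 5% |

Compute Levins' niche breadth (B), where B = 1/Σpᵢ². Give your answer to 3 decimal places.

Convert percentages to proportions (divide by 100).
Σpᵢ² = 0.17² + 0.02² + 0.76² + 0.05² = 0.0289 + 0.0004 + 0.5776 + 0.0025 = 0.6094
B = 1 / 0.6094 = 1.64096

1.641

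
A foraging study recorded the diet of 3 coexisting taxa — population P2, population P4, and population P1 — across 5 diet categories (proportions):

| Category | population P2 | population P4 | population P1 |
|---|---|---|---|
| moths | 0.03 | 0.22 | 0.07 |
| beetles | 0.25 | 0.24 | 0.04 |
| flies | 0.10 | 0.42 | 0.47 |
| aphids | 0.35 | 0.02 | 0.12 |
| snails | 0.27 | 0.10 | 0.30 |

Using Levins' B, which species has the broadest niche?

Σp_P2ᵢ² = 0.03² + 0.25² + 0.10² + 0.35² + 0.27² = 0.0009 + 0.0625 + 0.0100 + 0.1225 + 0.0729 = 0.2688
B_P2 = 1 / 0.2688 = 3.7202
Σp_P4ᵢ² = 0.22² + 0.24² + 0.42² + 0.02² + 0.10² = 0.0484 + 0.0576 + 0.1764 + 0.0004 + 0.0100 = 0.2928
B_P4 = 1 / 0.2928 = 3.4153
Σp_P1ᵢ² = 0.07² + 0.04² + 0.47² + 0.12² + 0.30² = 0.0049 + 0.0016 + 0.2209 + 0.0144 + 0.0900 = 0.3318
B_P1 = 1 / 0.3318 = 3.0139
Highest B → broadest niche (most generalist): population P2 (B = 3.72).

population P2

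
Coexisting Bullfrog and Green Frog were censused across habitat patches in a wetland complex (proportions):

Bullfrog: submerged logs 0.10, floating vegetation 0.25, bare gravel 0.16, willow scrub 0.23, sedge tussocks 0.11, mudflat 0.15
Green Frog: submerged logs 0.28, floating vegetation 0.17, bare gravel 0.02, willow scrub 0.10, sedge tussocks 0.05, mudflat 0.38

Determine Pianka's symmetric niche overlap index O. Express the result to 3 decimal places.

0.718

Σ p₁ᵢp₂ᵢ = 0.0280 + 0.0425 + 0.0032 + 0.0230 + 0.0055 + 0.0570 = 0.1592
Σp_1ᵢ² = 0.10² + 0.25² + 0.16² + 0.23² + 0.11² + 0.15² = 0.0100 + 0.0625 + 0.0256 + 0.0529 + 0.0121 + 0.0225 = 0.1856
Σp_2ᵢ² = 0.28² + 0.17² + 0.02² + 0.10² + 0.05² + 0.38² = 0.0784 + 0.0289 + 0.0004 + 0.0100 + 0.0025 + 0.1444 = 0.2646
O = 0.1592 / √(0.1856 × 0.2646) = 0.1592 / 0.221607 = 0.71839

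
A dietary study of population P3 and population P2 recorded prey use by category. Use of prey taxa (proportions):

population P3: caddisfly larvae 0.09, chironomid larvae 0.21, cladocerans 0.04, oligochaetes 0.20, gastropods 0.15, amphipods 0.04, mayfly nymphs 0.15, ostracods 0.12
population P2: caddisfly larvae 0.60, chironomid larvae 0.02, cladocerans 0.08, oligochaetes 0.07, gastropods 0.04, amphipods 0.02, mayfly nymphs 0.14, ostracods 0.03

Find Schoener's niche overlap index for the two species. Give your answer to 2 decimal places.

Σ|p₁ᵢ − p₂ᵢ| = 0.51 + 0.19 + 0.04 + 0.13 + 0.11 + 0.02 + 0.01 + 0.09 = 1.10
D = 1 − ½ × 1.10 = 1 − 0.550 = 0.4500

0.45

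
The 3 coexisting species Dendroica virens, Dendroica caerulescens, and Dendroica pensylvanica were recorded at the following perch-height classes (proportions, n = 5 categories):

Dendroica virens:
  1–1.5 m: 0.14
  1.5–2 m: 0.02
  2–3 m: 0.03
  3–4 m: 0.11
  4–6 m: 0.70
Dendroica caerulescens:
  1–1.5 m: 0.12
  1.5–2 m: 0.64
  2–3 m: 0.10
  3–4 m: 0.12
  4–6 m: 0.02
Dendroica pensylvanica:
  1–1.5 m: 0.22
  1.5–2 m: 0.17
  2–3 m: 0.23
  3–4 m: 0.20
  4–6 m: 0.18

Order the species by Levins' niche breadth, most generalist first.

Σp_vireᵢ² = 0.14² + 0.02² + 0.03² + 0.11² + 0.70² = 0.0196 + 0.0004 + 0.0009 + 0.0121 + 0.4900 = 0.5230
B_vire = 1 / 0.5230 = 1.9120
Σp_caerᵢ² = 0.12² + 0.64² + 0.10² + 0.12² + 0.02² = 0.0144 + 0.4096 + 0.0100 + 0.0144 + 0.0004 = 0.4488
B_caer = 1 / 0.4488 = 2.2282
Σp_pensᵢ² = 0.22² + 0.17² + 0.23² + 0.20² + 0.18² = 0.0484 + 0.0289 + 0.0529 + 0.0400 + 0.0324 = 0.2026
B_pens = 1 / 0.2026 = 4.9358
Ranking by B (broadest → narrowest): Dendroica pensylvanica (4.94) > Dendroica caerulescens (2.23) > Dendroica virens (1.91)

Dendroica pensylvanica > Dendroica caerulescens > Dendroica virens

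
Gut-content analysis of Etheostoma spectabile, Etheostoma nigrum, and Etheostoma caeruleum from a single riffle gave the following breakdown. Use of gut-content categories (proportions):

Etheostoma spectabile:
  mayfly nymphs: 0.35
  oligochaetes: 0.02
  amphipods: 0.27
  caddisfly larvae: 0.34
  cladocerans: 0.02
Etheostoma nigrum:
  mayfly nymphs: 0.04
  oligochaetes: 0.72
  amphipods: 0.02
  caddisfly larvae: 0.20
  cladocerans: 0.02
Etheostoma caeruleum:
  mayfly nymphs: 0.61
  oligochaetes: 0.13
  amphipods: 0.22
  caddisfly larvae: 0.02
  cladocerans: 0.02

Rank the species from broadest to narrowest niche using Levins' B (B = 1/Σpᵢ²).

Σp_specᵢ² = 0.35² + 0.02² + 0.27² + 0.34² + 0.02² = 0.1225 + 0.0004 + 0.0729 + 0.1156 + 0.0004 = 0.3118
B_spec = 1 / 0.3118 = 3.2072
Σp_nigrᵢ² = 0.04² + 0.72² + 0.02² + 0.20² + 0.02² = 0.0016 + 0.5184 + 0.0004 + 0.0400 + 0.0004 = 0.5608
B_nigr = 1 / 0.5608 = 1.7832
Σp_caerᵢ² = 0.61² + 0.13² + 0.22² + 0.02² + 0.02² = 0.3721 + 0.0169 + 0.0484 + 0.0004 + 0.0004 = 0.4382
B_caer = 1 / 0.4382 = 2.2821
Ranking by B (broadest → narrowest): Etheostoma spectabile (3.21) > Etheostoma caeruleum (2.28) > Etheostoma nigrum (1.78)

Etheostoma spectabile > Etheostoma caeruleum > Etheostoma nigrum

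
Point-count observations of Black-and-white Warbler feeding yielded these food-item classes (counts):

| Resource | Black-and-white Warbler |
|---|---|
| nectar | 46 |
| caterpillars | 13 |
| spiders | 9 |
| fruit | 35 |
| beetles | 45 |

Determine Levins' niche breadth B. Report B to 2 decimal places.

3.90

Proportions for Black-and-white Warbler (n=148): 46/148=0.3108, 13/148=0.0878, 9/148=0.0608, 35/148=0.2365, 45/148=0.3041
Σpᵢ² = 0.3108² + 0.0878² + 0.0608² + 0.2365² + 0.3041² = 0.096597 + 0.007709 + 0.003697 + 0.055932 + 0.092477 = 0.256412
B = 1 / 0.256412 = 3.9000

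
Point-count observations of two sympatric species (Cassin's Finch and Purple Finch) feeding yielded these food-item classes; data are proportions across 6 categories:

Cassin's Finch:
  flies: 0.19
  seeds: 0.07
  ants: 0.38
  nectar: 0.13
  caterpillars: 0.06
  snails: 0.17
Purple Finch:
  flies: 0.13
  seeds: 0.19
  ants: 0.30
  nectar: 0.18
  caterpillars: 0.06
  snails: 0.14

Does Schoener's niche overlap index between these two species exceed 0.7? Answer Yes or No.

Yes

Σ|p₁ᵢ − p₂ᵢ| = 0.06 + 0.12 + 0.08 + 0.05 + 0.00 + 0.03 = 0.34
D = 1 − ½ × 0.34 = 1 − 0.170 = 0.8300
D = 0.8300 > 0.7 → Yes.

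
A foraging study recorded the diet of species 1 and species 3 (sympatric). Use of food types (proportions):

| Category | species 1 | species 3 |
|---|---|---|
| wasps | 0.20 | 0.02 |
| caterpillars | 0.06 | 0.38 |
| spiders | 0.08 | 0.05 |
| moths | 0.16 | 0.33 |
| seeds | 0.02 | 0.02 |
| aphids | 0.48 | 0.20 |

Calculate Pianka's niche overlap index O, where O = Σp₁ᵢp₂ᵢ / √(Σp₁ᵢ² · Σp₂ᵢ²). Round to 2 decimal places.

Σ p₁ᵢp₂ᵢ = 0.0040 + 0.0228 + 0.0040 + 0.0528 + 0.0004 + 0.0960 = 0.1800
Σp_1ᵢ² = 0.20² + 0.06² + 0.08² + 0.16² + 0.02² + 0.48² = 0.0400 + 0.0036 + 0.0064 + 0.0256 + 0.0004 + 0.2304 = 0.3064
Σp_2ᵢ² = 0.02² + 0.38² + 0.05² + 0.33² + 0.02² + 0.20² = 0.0004 + 0.1444 + 0.0025 + 0.1089 + 0.0004 + 0.0400 = 0.2966
O = 0.1800 / √(0.3064 × 0.2966) = 0.1800 / 0.30146 = 0.5971

0.60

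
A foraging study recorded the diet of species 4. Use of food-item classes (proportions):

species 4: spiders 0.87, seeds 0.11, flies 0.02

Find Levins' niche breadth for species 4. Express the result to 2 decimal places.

1.30

Σpᵢ² = 0.87² + 0.11² + 0.02² = 0.7569 + 0.0121 + 0.0004 = 0.7694
B = 1 / 0.7694 = 1.2997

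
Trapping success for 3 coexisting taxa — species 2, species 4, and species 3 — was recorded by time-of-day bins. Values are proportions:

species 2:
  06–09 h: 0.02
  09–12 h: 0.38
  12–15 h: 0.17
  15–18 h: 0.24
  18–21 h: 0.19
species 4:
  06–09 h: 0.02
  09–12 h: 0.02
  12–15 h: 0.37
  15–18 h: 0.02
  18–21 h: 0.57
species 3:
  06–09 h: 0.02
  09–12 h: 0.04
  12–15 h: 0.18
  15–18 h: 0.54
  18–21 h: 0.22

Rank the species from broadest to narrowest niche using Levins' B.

Σp_2ᵢ² = 0.02² + 0.38² + 0.17² + 0.24² + 0.19² = 0.0004 + 0.1444 + 0.0289 + 0.0576 + 0.0361 = 0.2674
B_2 = 1 / 0.2674 = 3.7397
Σp_4ᵢ² = 0.02² + 0.02² + 0.37² + 0.02² + 0.57² = 0.0004 + 0.0004 + 0.1369 + 0.0004 + 0.3249 = 0.4630
B_4 = 1 / 0.4630 = 2.1598
Σp_3ᵢ² = 0.02² + 0.04² + 0.18² + 0.54² + 0.22² = 0.0004 + 0.0016 + 0.0324 + 0.2916 + 0.0484 = 0.3744
B_3 = 1 / 0.3744 = 2.6709
Ranking by B (broadest → narrowest): species 2 (3.74) > species 3 (2.67) > species 4 (2.16)

species 2 > species 3 > species 4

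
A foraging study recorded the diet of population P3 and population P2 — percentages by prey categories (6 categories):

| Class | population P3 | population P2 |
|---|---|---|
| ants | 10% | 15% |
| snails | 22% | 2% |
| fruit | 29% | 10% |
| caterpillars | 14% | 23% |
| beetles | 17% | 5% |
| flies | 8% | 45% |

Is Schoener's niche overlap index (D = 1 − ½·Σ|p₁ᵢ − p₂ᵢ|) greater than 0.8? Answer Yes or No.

Convert percentages to proportions (divide by 100).
Σ|p₁ᵢ − p₂ᵢ| = 0.05 + 0.20 + 0.19 + 0.09 + 0.12 + 0.37 = 1.02
D = 1 − ½ × 1.02 = 1 − 0.510 = 0.4900
D = 0.4900 < 0.8 → No.

No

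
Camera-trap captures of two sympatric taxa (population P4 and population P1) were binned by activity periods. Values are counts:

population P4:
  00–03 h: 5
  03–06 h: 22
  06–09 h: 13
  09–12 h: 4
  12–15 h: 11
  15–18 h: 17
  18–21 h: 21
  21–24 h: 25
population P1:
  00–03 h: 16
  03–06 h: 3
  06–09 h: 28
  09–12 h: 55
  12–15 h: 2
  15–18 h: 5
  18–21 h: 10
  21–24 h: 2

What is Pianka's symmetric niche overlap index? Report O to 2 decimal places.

0.36

Proportions for population P4 (n=118): 5/118=0.0424, 22/118=0.1864, 13/118=0.1102, 4/118=0.0339, 11/118=0.0932, 17/118=0.1441, 21/118=0.1780, 25/118=0.2119
Proportions for population P1 (n=121): 16/121=0.1322, 3/121=0.0248, 28/121=0.2314, 55/121=0.4545, 2/121=0.0165, 5/121=0.0413, 10/121=0.0826, 2/121=0.0165
Σ p₁ᵢp₂ᵢ = 0.005605 + 0.004623 + 0.025500 + 0.015408 + 0.001538 + 0.005951 + 0.014703 + 0.003496 = 0.076824
Σp_1ᵢ² = 0.0424² + 0.1864² + 0.1102² + 0.0339² + 0.0932² + 0.1441² + 0.1780² + 0.2119² = 0.001798 + 0.034745 + 0.012144 + 0.001149 + 0.008686 + 0.020765 + 0.031684 + 0.044902 = 0.155873
Σp_2ᵢ² = 0.1322² + 0.0248² + 0.2314² + 0.4545² + 0.0165² + 0.0413² + 0.0826² + 0.0165² = 0.017477 + 0.000615 + 0.053546 + 0.206570 + 0.000272 + 0.001706 + 0.006823 + 0.000272 = 0.287281
O = 0.076824 / √(0.155873 × 0.287281) = 0.076824 / 0.2116113 = 0.3630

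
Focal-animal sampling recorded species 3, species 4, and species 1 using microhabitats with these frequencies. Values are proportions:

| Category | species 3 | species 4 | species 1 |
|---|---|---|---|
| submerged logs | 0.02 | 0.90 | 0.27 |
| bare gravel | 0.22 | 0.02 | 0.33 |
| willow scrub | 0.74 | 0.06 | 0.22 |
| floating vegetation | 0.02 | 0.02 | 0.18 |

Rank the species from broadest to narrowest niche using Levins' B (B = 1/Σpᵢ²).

species 1 > species 3 > species 4

Σp_3ᵢ² = 0.02² + 0.22² + 0.74² + 0.02² = 0.0004 + 0.0484 + 0.5476 + 0.0004 = 0.5968
B_3 = 1 / 0.5968 = 1.6756
Σp_4ᵢ² = 0.90² + 0.02² + 0.06² + 0.02² = 0.8100 + 0.0004 + 0.0036 + 0.0004 = 0.8144
B_4 = 1 / 0.8144 = 1.2279
Σp_1ᵢ² = 0.27² + 0.33² + 0.22² + 0.18² = 0.0729 + 0.1089 + 0.0484 + 0.0324 = 0.2626
B_1 = 1 / 0.2626 = 3.8081
Ranking by B (broadest → narrowest): species 1 (3.81) > species 3 (1.68) > species 4 (1.23)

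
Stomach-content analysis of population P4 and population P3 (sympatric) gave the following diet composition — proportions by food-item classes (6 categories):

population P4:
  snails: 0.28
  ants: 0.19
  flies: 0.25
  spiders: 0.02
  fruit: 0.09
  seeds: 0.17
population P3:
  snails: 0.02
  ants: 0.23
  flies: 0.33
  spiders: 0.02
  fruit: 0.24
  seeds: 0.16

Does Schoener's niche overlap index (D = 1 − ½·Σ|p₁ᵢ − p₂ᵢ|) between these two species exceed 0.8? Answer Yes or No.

No

Σ|p₁ᵢ − p₂ᵢ| = 0.26 + 0.04 + 0.08 + 0.00 + 0.15 + 0.01 = 0.54
D = 1 − ½ × 0.54 = 1 − 0.270 = 0.7300
D = 0.7300 < 0.8 → No.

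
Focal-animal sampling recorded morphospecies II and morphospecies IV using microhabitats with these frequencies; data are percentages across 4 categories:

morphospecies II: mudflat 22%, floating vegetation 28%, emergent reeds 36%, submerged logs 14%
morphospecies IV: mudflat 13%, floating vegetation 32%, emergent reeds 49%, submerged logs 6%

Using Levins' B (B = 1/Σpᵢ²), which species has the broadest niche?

Convert percentages to proportions (divide by 100).
Σp_IIᵢ² = 0.22² + 0.28² + 0.36² + 0.14² = 0.0484 + 0.0784 + 0.1296 + 0.0196 = 0.2760
B_II = 1 / 0.2760 = 3.6232
Σp_IVᵢ² = 0.13² + 0.32² + 0.49² + 0.06² = 0.0169 + 0.1024 + 0.2401 + 0.0036 = 0.3630
B_IV = 1 / 0.3630 = 2.7548
Highest B → broadest niche (most generalist): morphospecies II (B = 3.62).

morphospecies II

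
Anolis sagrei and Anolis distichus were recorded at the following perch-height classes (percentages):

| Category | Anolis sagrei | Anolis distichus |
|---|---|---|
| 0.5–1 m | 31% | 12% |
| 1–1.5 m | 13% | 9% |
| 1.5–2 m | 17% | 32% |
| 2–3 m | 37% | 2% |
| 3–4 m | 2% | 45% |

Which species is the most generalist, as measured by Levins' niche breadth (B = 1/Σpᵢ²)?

Anolis sagrei

Convert percentages to proportions (divide by 100).
Σp_sagrᵢ² = 0.31² + 0.13² + 0.17² + 0.37² + 0.02² = 0.0961 + 0.0169 + 0.0289 + 0.1369 + 0.0004 = 0.2792
B_sagr = 1 / 0.2792 = 3.5817
Σp_distᵢ² = 0.12² + 0.09² + 0.32² + 0.02² + 0.45² = 0.0144 + 0.0081 + 0.1024 + 0.0004 + 0.2025 = 0.3278
B_dist = 1 / 0.3278 = 3.0506
Highest B → broadest niche (most generalist): Anolis sagrei (B = 3.58).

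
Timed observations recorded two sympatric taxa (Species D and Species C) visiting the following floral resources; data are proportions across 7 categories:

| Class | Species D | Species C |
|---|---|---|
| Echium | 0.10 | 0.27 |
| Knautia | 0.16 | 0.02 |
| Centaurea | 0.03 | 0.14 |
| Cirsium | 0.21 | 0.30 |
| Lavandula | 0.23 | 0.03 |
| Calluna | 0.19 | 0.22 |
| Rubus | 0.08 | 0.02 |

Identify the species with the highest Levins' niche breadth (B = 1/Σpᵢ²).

Σp_Dᵢ² = 0.10² + 0.16² + 0.03² + 0.21² + 0.23² + 0.19² + 0.08² = 0.0100 + 0.0256 + 0.0009 + 0.0441 + 0.0529 + 0.0361 + 0.0064 = 0.1760
B_D = 1 / 0.1760 = 5.6818
Σp_Cᵢ² = 0.27² + 0.02² + 0.14² + 0.30² + 0.03² + 0.22² + 0.02² = 0.0729 + 0.0004 + 0.0196 + 0.0900 + 0.0009 + 0.0484 + 0.0004 = 0.2326
B_C = 1 / 0.2326 = 4.2992
Highest B → broadest niche (most generalist): Species D (B = 5.68).

Species D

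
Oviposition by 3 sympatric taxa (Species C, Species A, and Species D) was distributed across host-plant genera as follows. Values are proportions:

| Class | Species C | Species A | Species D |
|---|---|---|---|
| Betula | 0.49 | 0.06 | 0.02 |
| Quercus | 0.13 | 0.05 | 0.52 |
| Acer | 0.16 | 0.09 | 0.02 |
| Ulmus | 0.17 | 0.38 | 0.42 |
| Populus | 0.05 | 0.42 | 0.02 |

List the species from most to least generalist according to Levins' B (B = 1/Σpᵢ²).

Species C > Species A > Species D

Σp_Cᵢ² = 0.49² + 0.13² + 0.16² + 0.17² + 0.05² = 0.2401 + 0.0169 + 0.0256 + 0.0289 + 0.0025 = 0.3140
B_C = 1 / 0.3140 = 3.1847
Σp_Aᵢ² = 0.06² + 0.05² + 0.09² + 0.38² + 0.42² = 0.0036 + 0.0025 + 0.0081 + 0.1444 + 0.1764 = 0.3350
B_A = 1 / 0.3350 = 2.9851
Σp_Dᵢ² = 0.02² + 0.52² + 0.02² + 0.42² + 0.02² = 0.0004 + 0.2704 + 0.0004 + 0.1764 + 0.0004 = 0.4480
B_D = 1 / 0.4480 = 2.2321
Ranking by B (broadest → narrowest): Species C (3.18) > Species A (2.99) > Species D (2.23)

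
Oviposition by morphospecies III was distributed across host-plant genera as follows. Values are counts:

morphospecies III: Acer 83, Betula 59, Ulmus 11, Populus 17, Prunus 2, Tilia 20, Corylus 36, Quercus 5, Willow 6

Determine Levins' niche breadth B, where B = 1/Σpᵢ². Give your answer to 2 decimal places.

4.55

Proportions for morphospecies III (n=239): 83/239=0.3473, 59/239=0.2469, 11/239=0.0460, 17/239=0.0711, 2/239=0.0084, 20/239=0.0837, 36/239=0.1506, 5/239=0.0209, 6/239=0.0251
Σpᵢ² = 0.3473² + 0.2469² + 0.0460² + 0.0711² + 0.0084² + 0.0837² + 0.1506² + 0.0209² + 0.0251² = 0.120617 + 0.060960 + 0.002116 + 0.005055 + 0.000071 + 0.007006 + 0.022680 + 0.000437 + 0.000630 = 0.219572
B = 1 / 0.219572 = 4.5543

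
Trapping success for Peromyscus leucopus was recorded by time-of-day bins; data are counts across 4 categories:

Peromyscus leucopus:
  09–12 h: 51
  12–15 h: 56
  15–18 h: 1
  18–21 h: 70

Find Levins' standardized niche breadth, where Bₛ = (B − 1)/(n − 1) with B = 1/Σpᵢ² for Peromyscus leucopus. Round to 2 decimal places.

0.66

Proportions for Peromyscus leucopus (n=178): 51/178=0.2865, 56/178=0.3146, 1/178=0.0056, 70/178=0.3933
Σpᵢ² = 0.2865² + 0.3146² + 0.0056² + 0.3933² = 0.082082 + 0.098973 + 0.000031 + 0.154685 = 0.335771
B = 1 / 0.335771 = 2.9782
Bₛ = (B − 1)/(n − 1) = (2.9782 − 1)/(4 − 1) = 1.9782/3 = 0.6594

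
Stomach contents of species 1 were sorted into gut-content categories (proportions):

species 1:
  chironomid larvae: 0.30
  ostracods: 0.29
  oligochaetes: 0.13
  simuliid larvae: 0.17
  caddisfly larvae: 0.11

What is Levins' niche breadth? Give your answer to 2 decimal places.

4.31

Σpᵢ² = 0.30² + 0.29² + 0.13² + 0.17² + 0.11² = 0.0900 + 0.0841 + 0.0169 + 0.0289 + 0.0121 = 0.2320
B = 1 / 0.2320 = 4.3103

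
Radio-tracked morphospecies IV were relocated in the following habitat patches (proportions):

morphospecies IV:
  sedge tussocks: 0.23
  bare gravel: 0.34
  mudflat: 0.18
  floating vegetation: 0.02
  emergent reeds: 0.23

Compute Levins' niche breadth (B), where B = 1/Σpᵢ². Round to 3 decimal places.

Σpᵢ² = 0.23² + 0.34² + 0.18² + 0.02² + 0.23² = 0.0529 + 0.1156 + 0.0324 + 0.0004 + 0.0529 = 0.2542
B = 1 / 0.2542 = 3.93391

3.934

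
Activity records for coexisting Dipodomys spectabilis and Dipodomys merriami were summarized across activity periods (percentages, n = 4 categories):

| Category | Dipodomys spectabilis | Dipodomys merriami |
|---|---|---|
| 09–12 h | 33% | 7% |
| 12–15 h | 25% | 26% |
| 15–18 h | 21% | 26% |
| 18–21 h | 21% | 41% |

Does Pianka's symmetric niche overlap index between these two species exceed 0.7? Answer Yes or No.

Convert percentages to proportions (divide by 100).
Σ p₁ᵢp₂ᵢ = 0.0231 + 0.0650 + 0.0546 + 0.0861 = 0.2288
Σp_1ᵢ² = 0.33² + 0.25² + 0.21² + 0.21² = 0.1089 + 0.0625 + 0.0441 + 0.0441 = 0.2596
Σp_2ᵢ² = 0.07² + 0.26² + 0.26² + 0.41² = 0.0049 + 0.0676 + 0.0676 + 0.1681 = 0.3082
O = 0.2288 / √(0.2596 × 0.3082) = 0.2288 / 0.28286 = 0.8089
O = 0.8089 > 0.7 → Yes.

Yes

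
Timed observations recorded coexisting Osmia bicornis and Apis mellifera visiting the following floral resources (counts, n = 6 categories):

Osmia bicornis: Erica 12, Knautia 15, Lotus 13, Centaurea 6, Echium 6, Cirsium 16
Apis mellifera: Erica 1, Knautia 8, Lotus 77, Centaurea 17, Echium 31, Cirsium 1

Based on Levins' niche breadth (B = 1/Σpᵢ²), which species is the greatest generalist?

Proportions for Osmia bicornis (n=68): 12/68=0.1765, 15/68=0.2206, 13/68=0.1912, 6/68=0.0882, 6/68=0.0882, 16/68=0.2353
Proportions for Apis mellifera (n=135): 1/135=0.0074, 8/135=0.0593, 77/135=0.5704, 17/135=0.1259, 31/135=0.2296, 1/135=0.0074
Σp_bicoᵢ² = 0.1765² + 0.2206² + 0.1912² + 0.0882² + 0.0882² + 0.2353² = 0.031152 + 0.048664 + 0.036557 + 0.007779 + 0.007779 + 0.055366 = 0.187297
B_bico = 1 / 0.187297 = 5.3391
Σp_mellᵢ² = 0.0074² + 0.0593² + 0.5704² + 0.1259² + 0.2296² + 0.0074² = 0.000055 + 0.003516 + 0.325356 + 0.015851 + 0.052716 + 0.000055 = 0.397549
B_mell = 1 / 0.397549 = 2.5154
Highest B → broadest niche (most generalist): Osmia bicornis (B = 5.34).

Osmia bicornis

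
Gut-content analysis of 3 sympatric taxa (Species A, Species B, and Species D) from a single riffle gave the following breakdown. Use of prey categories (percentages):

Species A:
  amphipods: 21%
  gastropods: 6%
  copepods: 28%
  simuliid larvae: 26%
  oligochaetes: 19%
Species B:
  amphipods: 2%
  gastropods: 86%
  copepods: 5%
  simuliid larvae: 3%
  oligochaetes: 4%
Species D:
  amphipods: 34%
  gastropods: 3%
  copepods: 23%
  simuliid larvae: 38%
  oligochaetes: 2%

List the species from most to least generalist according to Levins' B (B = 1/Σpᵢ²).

Species A > Species D > Species B

Convert percentages to proportions (divide by 100).
Σp_Aᵢ² = 0.21² + 0.06² + 0.28² + 0.26² + 0.19² = 0.0441 + 0.0036 + 0.0784 + 0.0676 + 0.0361 = 0.2298
B_A = 1 / 0.2298 = 4.3516
Σp_Bᵢ² = 0.02² + 0.86² + 0.05² + 0.03² + 0.04² = 0.0004 + 0.7396 + 0.0025 + 0.0009 + 0.0016 = 0.7450
B_B = 1 / 0.7450 = 1.3423
Σp_Dᵢ² = 0.34² + 0.03² + 0.23² + 0.38² + 0.02² = 0.1156 + 0.0009 + 0.0529 + 0.1444 + 0.0004 = 0.3142
B_D = 1 / 0.3142 = 3.1827
Ranking by B (broadest → narrowest): Species A (4.35) > Species D (3.18) > Species B (1.34)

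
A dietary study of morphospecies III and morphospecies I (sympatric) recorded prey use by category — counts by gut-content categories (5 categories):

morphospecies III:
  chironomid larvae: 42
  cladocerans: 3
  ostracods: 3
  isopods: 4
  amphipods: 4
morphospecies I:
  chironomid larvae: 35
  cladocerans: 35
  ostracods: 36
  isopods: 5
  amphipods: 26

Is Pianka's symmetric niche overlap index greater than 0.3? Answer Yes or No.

Proportions for morphospecies III (n=56): 42/56=0.7500, 3/56=0.0536, 3/56=0.0536, 4/56=0.0714, 4/56=0.0714
Proportions for morphospecies I (n=137): 35/137=0.2555, 35/137=0.2555, 36/137=0.2628, 5/137=0.0365, 26/137=0.1898
Σ p₁ᵢp₂ᵢ = 0.191625 + 0.013695 + 0.014086 + 0.002606 + 0.013552 = 0.235564
Σp_1ᵢ² = 0.7500² + 0.0536² + 0.0536² + 0.0714² + 0.0714² = 0.562500 + 0.002873 + 0.002873 + 0.005098 + 0.005098 = 0.578442
Σp_2ᵢ² = 0.2555² + 0.2555² + 0.2628² + 0.0365² + 0.1898² = 0.065280 + 0.065280 + 0.069064 + 0.001332 + 0.036024 = 0.236980
O = 0.235564 / √(0.578442 × 0.236980) = 0.235564 / 0.3702421 = 0.6362
O = 0.6362 > 0.3 → Yes.

Yes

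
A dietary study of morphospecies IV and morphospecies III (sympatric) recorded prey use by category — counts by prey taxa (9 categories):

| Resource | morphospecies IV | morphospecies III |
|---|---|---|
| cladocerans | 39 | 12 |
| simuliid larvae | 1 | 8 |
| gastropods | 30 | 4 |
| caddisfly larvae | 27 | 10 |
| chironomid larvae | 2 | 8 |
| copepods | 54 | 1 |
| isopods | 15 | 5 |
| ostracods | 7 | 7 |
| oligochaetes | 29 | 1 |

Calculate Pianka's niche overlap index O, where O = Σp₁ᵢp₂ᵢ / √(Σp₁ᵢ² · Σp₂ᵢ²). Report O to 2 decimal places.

0.60

Proportions for morphospecies IV (n=204): 39/204=0.1912, 1/204=0.0049, 30/204=0.1471, 27/204=0.1324, 2/204=0.0098, 54/204=0.2647, 15/204=0.0735, 7/204=0.0343, 29/204=0.1422
Proportions for morphospecies III (n=56): 12/56=0.2143, 8/56=0.1429, 4/56=0.0714, 10/56=0.1786, 8/56=0.1429, 1/56=0.0179, 5/56=0.0893, 7/56=0.1250, 1/56=0.0179
Σ p₁ᵢp₂ᵢ = 0.040974 + 0.000700 + 0.010503 + 0.023647 + 0.001400 + 0.004738 + 0.006564 + 0.004288 + 0.002545 = 0.095359
Σp_1ᵢ² = 0.1912² + 0.0049² + 0.1471² + 0.1324² + 0.0098² + 0.2647² + 0.0735² + 0.0343² + 0.1422² = 0.036557 + 0.000024 + 0.021638 + 0.017530 + 0.000096 + 0.070066 + 0.005402 + 0.001176 + 0.020221 = 0.172710
Σp_2ᵢ² = 0.2143² + 0.1429² + 0.0714² + 0.1786² + 0.1429² + 0.0179² + 0.0893² + 0.1250² + 0.0179² = 0.045924 + 0.020420 + 0.005098 + 0.031898 + 0.020420 + 0.000320 + 0.007974 + 0.015625 + 0.000320 = 0.147999
O = 0.095359 / √(0.172710 × 0.147999) = 0.095359 / 0.1598778 = 0.5964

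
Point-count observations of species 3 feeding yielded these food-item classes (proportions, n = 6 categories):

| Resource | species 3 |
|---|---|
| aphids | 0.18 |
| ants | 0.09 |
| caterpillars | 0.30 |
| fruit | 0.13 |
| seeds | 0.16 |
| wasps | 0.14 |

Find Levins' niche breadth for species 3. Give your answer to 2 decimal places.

5.19

Σpᵢ² = 0.18² + 0.09² + 0.30² + 0.13² + 0.16² + 0.14² = 0.0324 + 0.0081 + 0.0900 + 0.0169 + 0.0256 + 0.0196 = 0.1926
B = 1 / 0.1926 = 5.1921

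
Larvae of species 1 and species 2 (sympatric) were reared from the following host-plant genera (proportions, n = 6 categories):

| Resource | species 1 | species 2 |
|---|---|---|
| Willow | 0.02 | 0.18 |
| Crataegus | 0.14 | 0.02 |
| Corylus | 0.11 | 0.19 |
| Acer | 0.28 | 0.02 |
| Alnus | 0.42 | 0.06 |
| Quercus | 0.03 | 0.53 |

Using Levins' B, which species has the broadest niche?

species 1

Σp_1ᵢ² = 0.02² + 0.14² + 0.11² + 0.28² + 0.42² + 0.03² = 0.0004 + 0.0196 + 0.0121 + 0.0784 + 0.1764 + 0.0009 = 0.2878
B_1 = 1 / 0.2878 = 3.4746
Σp_2ᵢ² = 0.18² + 0.02² + 0.19² + 0.02² + 0.06² + 0.53² = 0.0324 + 0.0004 + 0.0361 + 0.0004 + 0.0036 + 0.2809 = 0.3538
B_2 = 1 / 0.3538 = 2.8265
Highest B → broadest niche (most generalist): species 1 (B = 3.47).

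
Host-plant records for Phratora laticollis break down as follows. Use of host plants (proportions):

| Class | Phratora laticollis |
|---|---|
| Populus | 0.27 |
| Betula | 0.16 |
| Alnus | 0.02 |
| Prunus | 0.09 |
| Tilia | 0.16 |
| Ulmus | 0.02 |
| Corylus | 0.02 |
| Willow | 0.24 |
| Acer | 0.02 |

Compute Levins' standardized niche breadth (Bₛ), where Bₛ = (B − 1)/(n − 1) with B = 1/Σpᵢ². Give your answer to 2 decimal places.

Σpᵢ² = 0.27² + 0.16² + 0.02² + 0.09² + 0.16² + 0.02² + 0.02² + 0.24² + 0.02² = 0.0729 + 0.0256 + 0.0004 + 0.0081 + 0.0256 + 0.0004 + 0.0004 + 0.0576 + 0.0004 = 0.1914
B = 1 / 0.1914 = 5.2247
Bₛ = (B − 1)/(n − 1) = (5.2247 − 1)/(9 − 1) = 4.2247/8 = 0.5281

0.53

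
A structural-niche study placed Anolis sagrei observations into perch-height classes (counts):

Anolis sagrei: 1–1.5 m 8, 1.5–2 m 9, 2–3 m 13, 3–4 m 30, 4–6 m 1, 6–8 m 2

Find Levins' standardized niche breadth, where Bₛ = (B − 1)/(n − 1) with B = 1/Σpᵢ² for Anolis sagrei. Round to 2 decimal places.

Proportions for Anolis sagrei (n=63): 8/63=0.1270, 9/63=0.1429, 13/63=0.2063, 30/63=0.4762, 1/63=0.0159, 2/63=0.0317
Σpᵢ² = 0.1270² + 0.1429² + 0.2063² + 0.4762² + 0.0159² + 0.0317² = 0.016129 + 0.020420 + 0.042560 + 0.226766 + 0.000253 + 0.001005 = 0.307133
B = 1 / 0.307133 = 3.2559
Bₛ = (B − 1)/(n − 1) = (3.2559 − 1)/(6 − 1) = 2.2559/5 = 0.4512

0.45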